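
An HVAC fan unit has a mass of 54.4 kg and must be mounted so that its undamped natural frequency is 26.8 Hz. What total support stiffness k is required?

1540000 N/m

ω_n = 2πf_n = 2π × 26.8 = 168.4 rad/s.
k = m·ω_n² = 54.4 × 168.4² = 54.4 × 28350 = 1543000 N/m.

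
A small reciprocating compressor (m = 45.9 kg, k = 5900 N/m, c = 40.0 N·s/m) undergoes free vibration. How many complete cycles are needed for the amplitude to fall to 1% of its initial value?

ζ = c/(2√(km)) = 40.0/(2√(5900 × 45.9)) = 40.0/1041 = 0.03843.
Logarithmic decrement δ = 2πζ/√(1 − ζ²) = 2π × 0.03843/√(1 − 0.00148) = 0.2417.
x_n/x₀ = e^(−nδ) ≤ 0.01; take ln: n ≥ ln(1/0.01)/δ = 4.605/0.2417 = 19.06.
So 20 complete cycles are required.

20 cycles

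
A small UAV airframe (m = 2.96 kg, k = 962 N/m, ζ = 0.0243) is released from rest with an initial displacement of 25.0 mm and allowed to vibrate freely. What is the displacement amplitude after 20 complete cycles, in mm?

1.18 mm

Logarithmic decrement δ = 2πζ/√(1 − ζ²) = 2π × 0.02430/√(1 − 0.000590) = 0.1527.
After n cycles, x_n/x₀ = e^(−nδ), so x_20 = 25.0 × e^(−20 × 0.1527) = 25.0 × 0.04714 = 1.179 mm.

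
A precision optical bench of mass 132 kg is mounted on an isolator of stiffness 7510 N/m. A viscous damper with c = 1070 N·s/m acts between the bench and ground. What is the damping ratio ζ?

0.537

ω_n = √(k/m) = √(7510/132) = 7.543 rad/s.
Critical damping c_c = 2√(k·m) = 2√(7510 × 132) = 1991 N·s/m, so ζ = c/c_c = 1070/1991 = 0.5373.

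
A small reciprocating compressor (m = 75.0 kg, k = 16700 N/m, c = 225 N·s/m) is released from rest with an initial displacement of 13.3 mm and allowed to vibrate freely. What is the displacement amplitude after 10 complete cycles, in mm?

ζ = c/(2√(km)) = 225/(2√(16700 × 75.0)) = 225/2238 = 0.1005.
Logarithmic decrement δ = 2πζ/√(1 − ζ²) = 2π × 0.1005/√(1 − 0.0101) = 0.6348.
After n cycles, x_n/x₀ = e^(−nδ), so x_10 = 13.3 × e^(−10 × 0.6348) = 13.3 × 0.001750 = 0.02327 mm.

0.0233 mm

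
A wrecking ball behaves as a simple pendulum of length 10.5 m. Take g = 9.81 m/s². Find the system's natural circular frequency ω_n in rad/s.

For a simple pendulum ω_n = √(g/L) = √(9.81/10.5) = √0.9343 = 0.9666 rad/s.

0.967 rad/s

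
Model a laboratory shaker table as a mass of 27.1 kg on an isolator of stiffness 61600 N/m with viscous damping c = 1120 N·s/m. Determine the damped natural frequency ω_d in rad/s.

43.0 rad/s

ω_n = √(k/m) = √(61600/27.1) = 47.68 rad/s.
Critical damping c_c = 2√(k·m) = 2√(61600 × 27.1) = 2584 N·s/m, so ζ = c/c_c = 1120/2584 = 0.4334.
ω_d = ω_n√(1 − ζ²) = 47.68 × √(1 − 0.188) = 42.97 rad/s.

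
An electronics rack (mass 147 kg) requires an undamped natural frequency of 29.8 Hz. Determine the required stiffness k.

ω_n = 2πf_n = 2π × 29.8 = 187.2 rad/s.
k = m·ω_n² = 147 × 187.2² = 147 × 35060 = 5154000 N/m.

5150000 N/m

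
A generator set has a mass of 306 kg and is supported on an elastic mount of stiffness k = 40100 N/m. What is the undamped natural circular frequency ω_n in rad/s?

11.4 rad/s

ω_n = √(k/m) = √(40100/306) = √131.0 = 11.45 rad/s.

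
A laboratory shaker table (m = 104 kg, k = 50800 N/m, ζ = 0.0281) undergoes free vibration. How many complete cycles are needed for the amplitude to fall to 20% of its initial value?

Logarithmic decrement δ = 2πζ/√(1 − ζ²) = 2π × 0.02810/√(1 − 0.000790) = 0.1766.
x_n/x₀ = e^(−nδ) ≤ 0.2; take ln: n ≥ ln(1/0.2)/δ = 1.609/0.1766 = 9.112.
So 10 complete cycles are required.

10 cycles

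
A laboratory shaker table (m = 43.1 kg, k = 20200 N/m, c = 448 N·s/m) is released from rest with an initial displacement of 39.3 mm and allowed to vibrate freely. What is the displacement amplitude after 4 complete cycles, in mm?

ζ = c/(2√(km)) = 448/(2√(20200 × 43.1)) = 448/1866 = 0.2401.
Logarithmic decrement δ = 2πζ/√(1 − ζ²) = 2π × 0.2401/√(1 − 0.0576) = 1.554.
After n cycles, x_n/x₀ = e^(−nδ), so x_4 = 39.3 × e^(−4 × 1.554) = 39.3 × 0.001999 = 0.07854 mm.

0.0785 mm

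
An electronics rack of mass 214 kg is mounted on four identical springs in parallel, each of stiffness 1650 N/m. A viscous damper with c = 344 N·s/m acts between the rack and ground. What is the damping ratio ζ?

0.145

Parallel springs add: k_eq = 4 × 1650 = 6600 N/m.
ω_n = √(k_eq/m) = √(6600/214) = 5.553 rad/s.
Critical damping c_c = 2√(k_eq·m) = 2√(6600 × 214) = 2377 N·s/m, so ζ = c/c_c = 344/2377 = 0.1447.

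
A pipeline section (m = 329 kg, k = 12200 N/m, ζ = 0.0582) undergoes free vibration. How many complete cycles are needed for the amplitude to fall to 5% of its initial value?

9 cycles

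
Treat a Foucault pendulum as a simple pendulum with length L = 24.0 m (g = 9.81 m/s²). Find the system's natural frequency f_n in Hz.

0.102 Hz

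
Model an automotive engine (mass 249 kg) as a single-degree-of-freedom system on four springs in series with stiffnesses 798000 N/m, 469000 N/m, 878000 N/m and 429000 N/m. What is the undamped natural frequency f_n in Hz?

Series springs: 1/k_eq = 1/798000 + 1/469000 + 1/878000 + 1/429000 = 6.855×10^-6, so k_eq = 145900 N/m.
ω_n = √(k_eq/m) = √(145900/249) = √585.8 = 24.20 rad/s.
f_n = ω_n/(2π) = 24.20/6.283 = 3.852 Hz.

3.85 Hz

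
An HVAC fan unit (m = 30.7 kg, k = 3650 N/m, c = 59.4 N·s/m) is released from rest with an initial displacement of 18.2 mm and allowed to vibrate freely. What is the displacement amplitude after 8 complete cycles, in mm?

ζ = c/(2√(km)) = 59.4/(2√(3650 × 30.7)) = 59.4/669.5 = 0.08872.
Logarithmic decrement δ = 2πζ/√(1 − ζ²) = 2π × 0.08872/√(1 − 0.00787) = 0.5597.
After n cycles, x_n/x₀ = e^(−nδ), so x_8 = 18.2 × e^(−8 × 0.5597) = 18.2 × 0.01136 = 0.2068 mm.

0.207 mm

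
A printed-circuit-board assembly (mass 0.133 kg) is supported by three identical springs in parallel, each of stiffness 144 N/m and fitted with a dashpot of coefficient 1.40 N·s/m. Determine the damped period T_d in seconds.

Parallel springs add: k_eq = 3 × 144 = 432.0 N/m.
ω_n = √(k_eq/m) = √(432.0/0.133) = 56.99 rad/s.
Critical damping c_c = 2√(k_eq·m) = 2√(432.0 × 0.133) = 15.16 N·s/m, so ζ = c/c_c = 1.40/15.16 = 0.09235.
ω_d = ω_n√(1 − ζ²) = 56.99 × √(1 − 0.00853) = 56.75 rad/s.
T_d = 2π/ω_d = 0.1107 s.

0.111 s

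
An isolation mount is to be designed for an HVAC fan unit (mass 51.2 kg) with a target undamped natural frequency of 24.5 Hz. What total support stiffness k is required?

1210000 N/m

ω_n = 2πf_n = 2π × 24.5 = 153.9 rad/s.
k = m·ω_n² = 51.2 × 153.9² = 51.2 × 23700 = 1213000 N/m.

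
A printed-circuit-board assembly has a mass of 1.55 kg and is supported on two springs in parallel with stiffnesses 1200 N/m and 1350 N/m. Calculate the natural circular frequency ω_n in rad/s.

40.6 rad/s

Parallel springs add: k_eq = 1200 + 1350 = 2550 N/m.
ω_n = √(k_eq/m) = √(2550/1.55) = √1645 = 40.56 rad/s.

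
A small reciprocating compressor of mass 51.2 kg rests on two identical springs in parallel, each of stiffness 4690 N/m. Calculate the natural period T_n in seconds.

Parallel springs add: k_eq = 2 × 4690 = 9380 N/m.
ω_n = √(k_eq/m) = √(9380/51.2) = √183.2 = 13.54 rad/s.
T_n = 2π/ω_n = 6.283/13.54 = 0.4642 s.

0.464 s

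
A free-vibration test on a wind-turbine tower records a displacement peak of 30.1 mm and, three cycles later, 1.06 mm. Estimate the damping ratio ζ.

0.175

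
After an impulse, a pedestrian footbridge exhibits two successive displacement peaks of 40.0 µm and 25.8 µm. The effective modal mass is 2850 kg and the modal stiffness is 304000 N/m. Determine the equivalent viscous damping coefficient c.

Logarithmic decrement δ = (1/n)·ln(x₀/x_n) = (1/1)·ln(40.0/25.8) = (1/1)·ln(1.550) = 0.4385.
ζ = δ/√(4π² + δ²) = 0.4385/√(39.48 + 0.192) = 0.4385/6.298 = 0.06962.
c = ζ · 2√(km) = 0.06962 × 2√(304000 × 2850) = 0.06962 × 58870 = 4099 N·s/m.

4100 N·s/m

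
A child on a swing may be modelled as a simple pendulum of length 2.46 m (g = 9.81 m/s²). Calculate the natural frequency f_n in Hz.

0.318 Hz

For a simple pendulum ω_n = √(g/L) = √(9.81/2.46) = √3.988 = 1.997 rad/s.
f_n = ω_n/(2π) = 1.997/6.283 = 0.3178 Hz.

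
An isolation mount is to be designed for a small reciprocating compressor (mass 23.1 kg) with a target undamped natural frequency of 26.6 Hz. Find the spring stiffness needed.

645000 N/m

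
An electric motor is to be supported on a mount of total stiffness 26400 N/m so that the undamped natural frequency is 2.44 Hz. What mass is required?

112 kg

ω_n = 2πf_n = 2π × 2.44 = 15.33 rad/s.
m = k/ω_n² = 26400/15.33² = 26400/235.0 = 112.3 kg.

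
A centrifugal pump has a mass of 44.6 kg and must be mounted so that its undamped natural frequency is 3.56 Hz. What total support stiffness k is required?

22300 N/m

ω_n = 2πf_n = 2π × 3.56 = 22.37 rad/s.
k = m·ω_n² = 44.6 × 22.37² = 44.6 × 500.3 = 22310 N/m.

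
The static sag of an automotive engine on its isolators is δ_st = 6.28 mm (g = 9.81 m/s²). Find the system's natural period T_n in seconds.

0.159 s

ω_n = √(g/δ_st) = √(9.81/0.00628) = √1562 = 39.52 rad/s.
T_n = 2π/ω_n = 6.283/39.52 = 0.1590 s.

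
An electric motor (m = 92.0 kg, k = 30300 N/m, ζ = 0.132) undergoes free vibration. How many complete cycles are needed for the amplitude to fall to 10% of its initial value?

Logarithmic decrement δ = 2πζ/√(1 − ζ²) = 2π × 0.1320/√(1 − 0.0174) = 0.8367.
x_n/x₀ = e^(−nδ) ≤ 0.1; take ln: n ≥ ln(1/0.1)/δ = 2.303/0.8367 = 2.752.
So 3 complete cycles are required.

3 cycles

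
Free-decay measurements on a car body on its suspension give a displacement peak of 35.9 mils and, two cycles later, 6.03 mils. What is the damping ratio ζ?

0.141

Logarithmic decrement δ = (1/n)·ln(x₀/x_n) = (1/2)·ln(35.9/6.03) = (1/2)·ln(5.954) = 0.8920.
ζ = δ/√(4π² + δ²) = 0.8920/√(39.48 + 0.796) = 0.8920/6.346 = 0.1406.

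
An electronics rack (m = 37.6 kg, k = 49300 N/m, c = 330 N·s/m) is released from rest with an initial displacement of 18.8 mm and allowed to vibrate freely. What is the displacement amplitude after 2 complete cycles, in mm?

ζ = c/(2√(km)) = 330/(2√(49300 × 37.6)) = 330/2723 = 0.1212.
Logarithmic decrement δ = 2πζ/√(1 − ζ²) = 2π × 0.1212/√(1 − 0.0147) = 0.7671.
After n cycles, x_n/x₀ = e^(−nδ), so x_2 = 18.8 × e^(−2 × 0.7671) = 18.8 × 0.2156 = 4.054 mm.

4.05 mm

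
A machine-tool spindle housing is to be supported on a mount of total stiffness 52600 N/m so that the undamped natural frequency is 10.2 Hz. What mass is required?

12.8 kg

ω_n = 2πf_n = 2π × 10.2 = 64.09 rad/s.
m = k/ω_n² = 52600/64.09² = 52600/4107 = 12.81 kg.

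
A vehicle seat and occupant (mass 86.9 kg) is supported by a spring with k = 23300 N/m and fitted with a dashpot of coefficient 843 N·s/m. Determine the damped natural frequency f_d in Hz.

2.49 Hz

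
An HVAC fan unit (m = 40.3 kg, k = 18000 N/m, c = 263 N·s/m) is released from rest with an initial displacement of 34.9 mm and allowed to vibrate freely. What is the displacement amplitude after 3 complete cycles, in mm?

ζ = c/(2√(km)) = 263/(2√(18000 × 40.3)) = 263/1703 = 0.1544.
Logarithmic decrement δ = 2πζ/√(1 − ζ²) = 2π × 0.1544/√(1 − 0.0238) = 0.9819.
After n cycles, x_n/x₀ = e^(−nδ), so x_3 = 34.9 × e^(−3 × 0.9819) = 34.9 × 0.05257 = 1.835 mm.

1.83 mm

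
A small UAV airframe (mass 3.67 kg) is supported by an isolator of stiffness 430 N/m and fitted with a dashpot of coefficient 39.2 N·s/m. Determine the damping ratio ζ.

ω_n = √(k/m) = √(430.0/3.67) = 10.82 rad/s.
Critical damping c_c = 2√(k·m) = 2√(430.0 × 3.67) = 79.45 N·s/m, so ζ = c/c_c = 39.2/79.45 = 0.4934.

0.493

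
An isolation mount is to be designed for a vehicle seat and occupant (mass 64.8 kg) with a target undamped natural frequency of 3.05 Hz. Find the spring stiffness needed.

23800 N/m

ω_n = 2πf_n = 2π × 3.05 = 19.16 rad/s.
k = m·ω_n² = 64.8 × 19.16² = 64.8 × 367.2 = 23800 N/m.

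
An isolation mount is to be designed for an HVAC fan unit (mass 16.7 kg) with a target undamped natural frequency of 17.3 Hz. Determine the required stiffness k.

197000 N/m

ω_n = 2πf_n = 2π × 17.3 = 108.7 rad/s.
k = m·ω_n² = 16.7 × 108.7² = 16.7 × 11820 = 197300 N/m.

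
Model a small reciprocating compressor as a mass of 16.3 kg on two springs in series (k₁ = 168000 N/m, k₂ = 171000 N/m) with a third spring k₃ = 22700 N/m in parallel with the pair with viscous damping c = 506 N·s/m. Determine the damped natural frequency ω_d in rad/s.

79.7 rad/s

Series pair: k_s = k₁k₂/(k₁+k₂) = (168000)(171000)/(168000 + 171000) = 84740 N/m. In parallel with k₃: k_eq = 84740 + 22700 = 107400 N/m.
ω_n = √(k_eq/m) = √(107400/16.3) = 81.19 rad/s.
Critical damping c_c = 2√(k_eq·m) = 2√(107400 × 16.3) = 2647 N·s/m, so ζ = c/c_c = 506/2647 = 0.1912.
ω_d = ω_n√(1 − ζ²) = 81.19 × √(1 − 0.0365) = 79.69 rad/s.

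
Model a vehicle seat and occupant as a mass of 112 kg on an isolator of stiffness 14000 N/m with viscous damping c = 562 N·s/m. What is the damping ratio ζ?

0.224

ω_n = √(k/m) = √(14000/112) = 11.18 rad/s.
Critical damping c_c = 2√(k·m) = 2√(14000 × 112) = 2504 N·s/m, so ζ = c/c_c = 562/2504 = 0.2244.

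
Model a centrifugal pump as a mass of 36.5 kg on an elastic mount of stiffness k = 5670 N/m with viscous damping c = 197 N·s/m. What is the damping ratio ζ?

ω_n = √(k/m) = √(5670/36.5) = 12.46 rad/s.
Critical damping c_c = 2√(k·m) = 2√(5670 × 36.5) = 909.8 N·s/m, so ζ = c/c_c = 197/909.8 = 0.2165.

0.217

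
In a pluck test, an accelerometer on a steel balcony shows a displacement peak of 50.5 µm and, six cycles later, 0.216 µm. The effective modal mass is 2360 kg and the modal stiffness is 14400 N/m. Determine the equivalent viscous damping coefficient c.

1670 N·s/m

Logarithmic decrement δ = (1/n)·ln(x₀/x_n) = (1/6)·ln(50.5/0.216) = (1/6)·ln(233.8) = 0.9091.
ζ = δ/√(4π² + δ²) = 0.9091/√(39.48 + 0.826) = 0.9091/6.349 = 0.1432.
c = ζ · 2√(km) = 0.1432 × 2√(14400 × 2360) = 0.1432 × 11660 = 1670 N·s/m.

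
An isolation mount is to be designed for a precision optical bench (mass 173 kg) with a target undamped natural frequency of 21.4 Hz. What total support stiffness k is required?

3130000 N/m

ω_n = 2πf_n = 2π × 21.4 = 134.5 rad/s.
k = m·ω_n² = 173 × 134.5² = 173 × 18080 = 3128000 N/m.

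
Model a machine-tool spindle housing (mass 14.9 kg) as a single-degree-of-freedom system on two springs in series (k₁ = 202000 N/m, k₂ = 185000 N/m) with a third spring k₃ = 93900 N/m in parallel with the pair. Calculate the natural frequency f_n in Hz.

18.0 Hz

Series pair: k_s = k₁k₂/(k₁+k₂) = (202000)(185000)/(202000 + 185000) = 96560 N/m. In parallel with k₃: k_eq = 96560 + 93900 = 190500 N/m.
ω_n = √(k_eq/m) = √(190500/14.9) = √12780 = 113.1 rad/s.
f_n = ω_n/(2π) = 113.1/6.283 = 17.99 Hz.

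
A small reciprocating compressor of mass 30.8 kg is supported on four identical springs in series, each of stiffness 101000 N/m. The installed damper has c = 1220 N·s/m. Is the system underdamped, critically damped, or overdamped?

underdamped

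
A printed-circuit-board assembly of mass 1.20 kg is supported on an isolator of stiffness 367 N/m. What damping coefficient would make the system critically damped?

c_c = 2√(k·m) = 2√(367.0 × 1.20) = 2 × 20.99 = 41.97 N·s/m.

42.0 N·s/m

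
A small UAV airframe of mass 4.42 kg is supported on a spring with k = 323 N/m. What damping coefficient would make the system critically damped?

75.6 N·s/m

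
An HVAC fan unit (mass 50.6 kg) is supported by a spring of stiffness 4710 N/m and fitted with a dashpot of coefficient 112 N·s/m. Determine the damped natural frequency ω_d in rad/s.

ω_n = √(k/m) = √(4710/50.6) = 9.648 rad/s.
Critical damping c_c = 2√(k·m) = 2√(4710 × 50.6) = 976.4 N·s/m, so ζ = c/c_c = 112/976.4 = 0.1147.
ω_d = ω_n√(1 − ζ²) = 9.648 × √(1 − 0.0132) = 9.584 rad/s.

9.58 rad/s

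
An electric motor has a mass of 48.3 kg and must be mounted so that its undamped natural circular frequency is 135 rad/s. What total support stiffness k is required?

880000 N/m

k = m·ω_n² = 48.3 × 135.0² = 48.3 × 18220 = 880300 N/m.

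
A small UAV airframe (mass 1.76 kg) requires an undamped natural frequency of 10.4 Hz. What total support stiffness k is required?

7520 N/m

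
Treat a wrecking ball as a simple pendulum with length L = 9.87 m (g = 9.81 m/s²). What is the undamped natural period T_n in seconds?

For a simple pendulum ω_n = √(g/L) = √(9.81/9.87) = √0.9939 = 0.9970 rad/s.
T_n = 2π/ω_n = 6.283/0.9970 = 6.302 s.

6.30 s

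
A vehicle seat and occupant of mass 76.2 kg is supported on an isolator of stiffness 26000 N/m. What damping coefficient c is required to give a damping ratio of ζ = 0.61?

c_c = 2√(k·m) = 2√(26000 × 76.2) = 2815 N·s/m.
c = ζ·c_c = 0.61 × 2815 = 1717 N·s/m.

1720 N·s/m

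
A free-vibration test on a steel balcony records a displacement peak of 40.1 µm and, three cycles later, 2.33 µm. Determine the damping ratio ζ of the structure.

0.149

Logarithmic decrement δ = (1/n)·ln(x₀/x_n) = (1/3)·ln(40.1/2.33) = (1/3)·ln(17.21) = 0.9485.
ζ = δ/√(4π² + δ²) = 0.9485/√(39.48 + 0.900) = 0.9485/6.354 = 0.1493.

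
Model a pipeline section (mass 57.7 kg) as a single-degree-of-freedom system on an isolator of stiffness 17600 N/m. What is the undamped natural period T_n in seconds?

0.360 s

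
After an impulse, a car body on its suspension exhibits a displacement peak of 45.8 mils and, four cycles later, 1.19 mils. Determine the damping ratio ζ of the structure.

Logarithmic decrement δ = (1/n)·ln(x₀/x_n) = (1/4)·ln(45.8/1.19) = (1/4)·ln(38.49) = 0.9126.
ζ = δ/√(4π² + δ²) = 0.9126/√(39.48 + 0.833) = 0.9126/6.349 = 0.1437.

0.144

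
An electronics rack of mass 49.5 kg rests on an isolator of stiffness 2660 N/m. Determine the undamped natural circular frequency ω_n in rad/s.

ω_n = √(k/m) = √(2660/49.5) = √53.74 = 7.331 rad/s.

7.33 rad/s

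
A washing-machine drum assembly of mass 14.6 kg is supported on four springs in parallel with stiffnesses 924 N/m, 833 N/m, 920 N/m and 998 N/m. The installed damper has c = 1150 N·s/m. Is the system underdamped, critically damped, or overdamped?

overdamped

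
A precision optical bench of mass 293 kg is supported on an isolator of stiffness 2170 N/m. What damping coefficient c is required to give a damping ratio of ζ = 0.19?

303 N·s/m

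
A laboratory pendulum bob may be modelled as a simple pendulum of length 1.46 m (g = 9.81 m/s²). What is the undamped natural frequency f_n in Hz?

0.413 Hz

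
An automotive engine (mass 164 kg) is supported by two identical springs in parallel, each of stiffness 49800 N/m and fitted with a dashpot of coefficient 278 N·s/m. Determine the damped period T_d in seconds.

Parallel springs add: k_eq = 2 × 49800 = 99600 N/m.
ω_n = √(k_eq/m) = √(99600/164) = 24.64 rad/s.
Critical damping c_c = 2√(k_eq·m) = 2√(99600 × 164) = 8083 N·s/m, so ζ = c/c_c = 278/8083 = 0.03439.
ω_d = ω_n√(1 − ζ²) = 24.64 × √(1 − 0.00118) = 24.63 rad/s.
T_d = 2π/ω_d = 0.2551 s.

0.255 s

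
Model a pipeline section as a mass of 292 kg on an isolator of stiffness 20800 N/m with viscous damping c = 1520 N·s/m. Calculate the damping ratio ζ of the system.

0.308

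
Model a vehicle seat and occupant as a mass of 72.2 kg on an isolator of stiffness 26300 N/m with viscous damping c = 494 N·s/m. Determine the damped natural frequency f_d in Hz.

2.99 Hz

ω_n = √(k/m) = √(26300/72.2) = 19.09 rad/s.
Critical damping c_c = 2√(k·m) = 2√(26300 × 72.2) = 2756 N·s/m, so ζ = c/c_c = 494/2756 = 0.1792.
ω_d = ω_n√(1 − ζ²) = 19.09 × √(1 − 0.0321) = 18.78 rad/s.
f_d = ω_d/(2π) = 2.988 Hz.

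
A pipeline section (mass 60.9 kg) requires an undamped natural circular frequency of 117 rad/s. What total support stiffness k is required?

k = m·ω_n² = 60.9 × 117.0² = 60.9 × 13690 = 833700 N/m.

834000 N/m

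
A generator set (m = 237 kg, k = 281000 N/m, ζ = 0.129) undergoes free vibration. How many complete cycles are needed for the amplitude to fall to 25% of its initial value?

Logarithmic decrement δ = 2πζ/√(1 − ζ²) = 2π × 0.1290/√(1 − 0.0166) = 0.8174.
x_n/x₀ = e^(−nδ) ≤ 0.25; take ln: n ≥ ln(1/0.25)/δ = 1.386/0.8174 = 1.696.
So 2 complete cycles are required.

2 cycles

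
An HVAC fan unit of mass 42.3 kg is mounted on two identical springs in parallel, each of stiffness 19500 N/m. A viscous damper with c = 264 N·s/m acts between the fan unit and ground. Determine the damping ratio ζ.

Parallel springs add: k_eq = 2 × 19500 = 39000 N/m.
ω_n = √(k_eq/m) = √(39000/42.3) = 30.36 rad/s.
Critical damping c_c = 2√(k_eq·m) = 2√(39000 × 42.3) = 2569 N·s/m, so ζ = c/c_c = 264/2569 = 0.1028.

0.103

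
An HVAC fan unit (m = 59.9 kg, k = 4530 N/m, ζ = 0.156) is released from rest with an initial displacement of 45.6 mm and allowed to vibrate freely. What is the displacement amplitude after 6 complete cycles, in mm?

0.118 mm

Logarithmic decrement δ = 2πζ/√(1 − ζ²) = 2π × 0.1560/√(1 − 0.0243) = 0.9923.
After n cycles, x_n/x₀ = e^(−nδ), so x_6 = 45.6 × e^(−6 × 0.9923) = 45.6 × 0.002596 = 0.1184 mm.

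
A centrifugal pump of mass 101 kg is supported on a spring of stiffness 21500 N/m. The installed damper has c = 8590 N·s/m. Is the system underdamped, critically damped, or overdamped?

c_c = 2√(k·m) = 2947 N·s/m; ζ = c/c_c = 8590/2947 = 2.91.
Since ζ > 1 the system is overdamped.

overdamped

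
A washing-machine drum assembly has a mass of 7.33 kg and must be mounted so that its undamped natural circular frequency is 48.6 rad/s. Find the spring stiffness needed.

17300 N/m

k = m·ω_n² = 7.33 × 48.60² = 7.33 × 2362 = 17310 N/m.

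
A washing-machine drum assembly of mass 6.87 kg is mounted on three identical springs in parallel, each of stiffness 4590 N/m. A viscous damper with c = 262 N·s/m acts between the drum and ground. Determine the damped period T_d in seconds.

Parallel springs add: k_eq = 3 × 4590 = 13770 N/m.
ω_n = √(k_eq/m) = √(13770/6.87) = 44.77 rad/s.
Critical damping c_c = 2√(k_eq·m) = 2√(13770 × 6.87) = 615.1 N·s/m, so ζ = c/c_c = 262/615.1 = 0.4259.
ω_d = ω_n√(1 − ζ²) = 44.77 × √(1 − 0.181) = 40.51 rad/s.
T_d = 2π/ω_d = 0.1551 s.

0.155 s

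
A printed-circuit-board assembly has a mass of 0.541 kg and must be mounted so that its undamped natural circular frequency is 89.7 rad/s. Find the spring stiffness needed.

k = m·ω_n² = 0.541 × 89.70² = 0.541 × 8046 = 4353 N/m.

4350 N/m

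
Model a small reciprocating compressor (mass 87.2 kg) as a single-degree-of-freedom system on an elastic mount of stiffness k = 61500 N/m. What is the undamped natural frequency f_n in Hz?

4.23 Hz

ω_n = √(k/m) = √(61500/87.2) = √705.3 = 26.56 rad/s.
f_n = ω_n/(2π) = 26.56/6.283 = 4.227 Hz.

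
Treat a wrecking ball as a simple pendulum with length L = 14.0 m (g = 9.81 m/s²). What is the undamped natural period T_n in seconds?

7.51 s

For a simple pendulum ω_n = √(g/L) = √(9.81/14.0) = √0.7007 = 0.8371 rad/s.
T_n = 2π/ω_n = 6.283/0.8371 = 7.506 s.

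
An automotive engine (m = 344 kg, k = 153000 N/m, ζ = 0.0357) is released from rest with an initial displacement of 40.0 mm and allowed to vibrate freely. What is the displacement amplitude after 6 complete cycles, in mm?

10.4 mm

Logarithmic decrement δ = 2πζ/√(1 − ζ²) = 2π × 0.03570/√(1 − 0.00127) = 0.2245.
After n cycles, x_n/x₀ = e^(−nδ), so x_6 = 40.0 × e^(−6 × 0.2245) = 40.0 × 0.2601 = 10.40 mm.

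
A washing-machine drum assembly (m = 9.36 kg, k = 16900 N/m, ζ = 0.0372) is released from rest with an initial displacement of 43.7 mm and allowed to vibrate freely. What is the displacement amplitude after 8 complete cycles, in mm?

Logarithmic decrement δ = 2πζ/√(1 − ζ²) = 2π × 0.03720/√(1 − 0.00138) = 0.2339.
After n cycles, x_n/x₀ = e^(−nδ), so x_8 = 43.7 × e^(−8 × 0.2339) = 43.7 × 0.1539 = 6.727 mm.

6.73 mm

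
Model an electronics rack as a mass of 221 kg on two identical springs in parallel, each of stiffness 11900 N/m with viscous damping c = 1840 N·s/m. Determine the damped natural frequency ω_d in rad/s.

Parallel springs add: k_eq = 2 × 11900 = 23800 N/m.
ω_n = √(k_eq/m) = √(23800/221) = 10.38 rad/s.
Critical damping c_c = 2√(k_eq·m) = 2√(23800 × 221) = 4587 N·s/m, so ζ = c/c_c = 1840/4587 = 0.4011.
ω_d = ω_n√(1 − ζ²) = 10.38 × √(1 − 0.161) = 9.506 rad/s.

9.51 rad/s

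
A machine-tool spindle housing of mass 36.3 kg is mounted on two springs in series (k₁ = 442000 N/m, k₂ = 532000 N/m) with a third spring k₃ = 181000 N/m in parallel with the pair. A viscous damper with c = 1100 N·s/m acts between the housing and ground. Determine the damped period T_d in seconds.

Series pair: k_s = k₁k₂/(k₁+k₂) = (442000)(532000)/(442000 + 532000) = 241400 N/m. In parallel with k₃: k_eq = 241400 + 181000 = 422400 N/m.
ω_n = √(k_eq/m) = √(422400/36.3) = 107.9 rad/s.
Critical damping c_c = 2√(k_eq·m) = 2√(422400 × 36.3) = 7832 N·s/m, so ζ = c/c_c = 1100/7832 = 0.1405.
ω_d = ω_n√(1 − ζ²) = 107.9 × √(1 − 0.0197) = 106.8 rad/s.
T_d = 2π/ω_d = 0.05883 s.

0.0588 s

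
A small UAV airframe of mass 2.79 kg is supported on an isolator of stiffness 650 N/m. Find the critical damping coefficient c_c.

85.2 N·s/m

c_c = 2√(k·m) = 2√(650.0 × 2.79) = 2 × 42.59 = 85.17 N·s/m.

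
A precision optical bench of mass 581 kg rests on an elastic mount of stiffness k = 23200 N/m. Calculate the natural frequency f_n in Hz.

1.01 Hz

ω_n = √(k/m) = √(23200/581) = √39.93 = 6.319 rad/s.
f_n = ω_n/(2π) = 6.319/6.283 = 1.006 Hz.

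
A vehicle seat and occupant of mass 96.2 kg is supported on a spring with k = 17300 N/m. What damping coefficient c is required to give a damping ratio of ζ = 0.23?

c_c = 2√(k·m) = 2√(17300 × 96.2) = 2580 N·s/m.
c = ζ·c_c = 0.23 × 2580 = 593.4 N·s/m.

593 N·s/m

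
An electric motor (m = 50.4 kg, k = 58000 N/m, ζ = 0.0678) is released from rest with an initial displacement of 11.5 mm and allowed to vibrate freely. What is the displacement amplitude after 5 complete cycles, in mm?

Logarithmic decrement δ = 2πζ/√(1 − ζ²) = 2π × 0.06780/√(1 − 0.00460) = 0.4270.
After n cycles, x_n/x₀ = e^(−nδ), so x_5 = 11.5 × e^(−5 × 0.4270) = 11.5 × 0.1183 = 1.360 mm.

1.36 mm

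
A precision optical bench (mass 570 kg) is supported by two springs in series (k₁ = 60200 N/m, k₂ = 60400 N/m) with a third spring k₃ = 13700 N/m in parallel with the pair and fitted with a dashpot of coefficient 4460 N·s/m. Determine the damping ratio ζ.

0.446

Series pair: k_s = k₁k₂/(k₁+k₂) = (60200)(60400)/(60200 + 60400) = 30150 N/m. In parallel with k₃: k_eq = 30150 + 13700 = 43850 N/m.
ω_n = √(k_eq/m) = √(43850/570) = 8.771 rad/s.
Critical damping c_c = 2√(k_eq·m) = 2√(43850 × 570) = 9999 N·s/m, so ζ = c/c_c = 4460/9999 = 0.4460.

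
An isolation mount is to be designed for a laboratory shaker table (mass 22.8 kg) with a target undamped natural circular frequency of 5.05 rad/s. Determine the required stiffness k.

k = m·ω_n² = 22.8 × 5.050² = 22.8 × 25.50 = 581.5 N/m.

581 N/m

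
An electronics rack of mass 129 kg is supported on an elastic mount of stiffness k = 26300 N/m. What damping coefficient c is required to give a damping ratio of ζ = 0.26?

c_c = 2√(k·m) = 2√(26300 × 129) = 3684 N·s/m.
c = ζ·c_c = 0.26 × 3684 = 957.8 N·s/m.

958 N·s/m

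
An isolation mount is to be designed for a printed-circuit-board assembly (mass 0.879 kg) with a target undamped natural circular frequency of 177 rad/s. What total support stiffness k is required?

k = m·ω_n² = 0.879 × 177.0² = 0.879 × 31330 = 27540 N/m.

27500 N/m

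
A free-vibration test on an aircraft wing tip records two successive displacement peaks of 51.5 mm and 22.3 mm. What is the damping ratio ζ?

Logarithmic decrement δ = (1/n)·ln(x₀/x_n) = (1/1)·ln(51.5/22.3) = (1/1)·ln(2.309) = 0.8370.
ζ = δ/√(4π² + δ²) = 0.8370/√(39.48 + 0.701) = 0.8370/6.339 = 0.1320.

0.132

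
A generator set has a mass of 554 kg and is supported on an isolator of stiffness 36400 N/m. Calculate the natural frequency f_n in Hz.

1.29 Hz

ω_n = √(k/m) = √(36400/554) = √65.70 = 8.106 rad/s.
f_n = ω_n/(2π) = 8.106/6.283 = 1.290 Hz.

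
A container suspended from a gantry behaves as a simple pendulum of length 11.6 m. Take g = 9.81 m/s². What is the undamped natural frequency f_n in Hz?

0.146 Hz

For a simple pendulum ω_n = √(g/L) = √(9.81/11.6) = √0.8457 = 0.9196 rad/s.
f_n = ω_n/(2π) = 0.9196/6.283 = 0.1464 Hz.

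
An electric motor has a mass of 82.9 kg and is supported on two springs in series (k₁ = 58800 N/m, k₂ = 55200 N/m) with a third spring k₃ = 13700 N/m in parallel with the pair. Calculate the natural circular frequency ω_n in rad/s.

22.6 rad/s

Series pair: k_s = k₁k₂/(k₁+k₂) = (58800)(55200)/(58800 + 55200) = 28470 N/m. In parallel with k₃: k_eq = 28470 + 13700 = 42170 N/m.
ω_n = √(k_eq/m) = √(42170/82.9) = √508.7 = 22.55 rad/s.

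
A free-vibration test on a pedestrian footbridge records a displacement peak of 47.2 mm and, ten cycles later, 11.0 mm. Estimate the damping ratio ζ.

Logarithmic decrement δ = (1/n)·ln(x₀/x_n) = (1/10)·ln(47.2/11.0) = (1/10)·ln(4.291) = 0.1456.
ζ = δ/√(4π² + δ²) = 0.1456/√(39.48 + 0.0212) = 0.1456/6.285 = 0.02317.

0.0232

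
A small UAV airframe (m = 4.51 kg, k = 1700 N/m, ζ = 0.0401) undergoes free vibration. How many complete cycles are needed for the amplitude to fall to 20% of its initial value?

7 cycles

Logarithmic decrement δ = 2πζ/√(1 − ζ²) = 2π × 0.04010/√(1 − 0.00161) = 0.2522.
x_n/x₀ = e^(−nδ) ≤ 0.2; take ln: n ≥ ln(1/0.2)/δ = 1.609/0.2522 = 6.383.
So 7 complete cycles are required.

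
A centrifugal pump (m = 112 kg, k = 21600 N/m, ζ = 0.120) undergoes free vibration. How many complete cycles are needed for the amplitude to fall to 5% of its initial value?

Logarithmic decrement δ = 2πζ/√(1 − ζ²) = 2π × 0.1200/√(1 − 0.0144) = 0.7595.
x_n/x₀ = e^(−nδ) ≤ 0.05; take ln: n ≥ ln(1/0.05)/δ = 2.996/0.7595 = 3.945.
So 4 complete cycles are required.

4 cycles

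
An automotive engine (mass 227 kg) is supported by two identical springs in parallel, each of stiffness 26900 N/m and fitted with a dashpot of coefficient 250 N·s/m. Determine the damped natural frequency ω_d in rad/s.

15.4 rad/s

Parallel springs add: k_eq = 2 × 26900 = 53800 N/m.
ω_n = √(k_eq/m) = √(53800/227) = 15.39 rad/s.
Critical damping c_c = 2√(k_eq·m) = 2√(53800 × 227) = 6989 N·s/m, so ζ = c/c_c = 250/6989 = 0.03577.
ω_d = ω_n√(1 − ζ²) = 15.39 × √(1 − 0.00128) = 15.39 rad/s.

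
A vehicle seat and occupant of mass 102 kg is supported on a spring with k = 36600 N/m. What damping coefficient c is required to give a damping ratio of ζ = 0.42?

1620 N·s/m

c_c = 2√(k·m) = 2√(36600 × 102) = 3864 N·s/m.
c = ζ·c_c = 0.42 × 3864 = 1623 N·s/m.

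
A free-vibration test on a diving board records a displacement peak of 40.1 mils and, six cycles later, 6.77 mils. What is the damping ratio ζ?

0.0471

Logarithmic decrement δ = (1/n)·ln(x₀/x_n) = (1/6)·ln(40.1/6.77) = (1/6)·ln(5.923) = 0.2965.
ζ = δ/√(4π² + δ²) = 0.2965/√(39.48 + 0.0879) = 0.2965/6.290 = 0.04713.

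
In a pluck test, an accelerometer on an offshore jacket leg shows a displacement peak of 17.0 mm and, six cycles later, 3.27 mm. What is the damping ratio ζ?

Logarithmic decrement δ = (1/n)·ln(x₀/x_n) = (1/6)·ln(17.0/3.27) = (1/6)·ln(5.199) = 0.2747.
ζ = δ/√(4π² + δ²) = 0.2747/√(39.48 + 0.0755) = 0.2747/6.289 = 0.04368.

0.0437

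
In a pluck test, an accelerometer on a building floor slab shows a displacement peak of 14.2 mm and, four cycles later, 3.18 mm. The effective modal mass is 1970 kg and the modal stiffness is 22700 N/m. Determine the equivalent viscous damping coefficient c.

795 N·s/m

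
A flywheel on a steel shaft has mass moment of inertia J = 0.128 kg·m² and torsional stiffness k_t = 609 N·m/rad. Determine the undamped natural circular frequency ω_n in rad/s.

69.0 rad/s

ω_n = √(k_t/J) = √(609/0.128) = √4758 = 68.98 rad/s.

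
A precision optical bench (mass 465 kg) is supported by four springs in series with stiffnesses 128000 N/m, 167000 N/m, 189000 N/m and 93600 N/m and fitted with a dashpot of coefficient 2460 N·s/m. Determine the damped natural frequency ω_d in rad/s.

Series springs: 1/k_eq = 1/128000 + 1/167000 + 1/189000 + 1/93600 = 2.978×10^-5, so k_eq = 33580 N/m.
ω_n = √(k_eq/m) = √(33580/465) = 8.499 rad/s.
Critical damping c_c = 2√(k_eq·m) = 2√(33580 × 465) = 7904 N·s/m, so ζ = c/c_c = 2460/7904 = 0.3112.
ω_d = ω_n√(1 − ζ²) = 8.499 × √(1 − 0.0969) = 8.076 rad/s.

8.08 rad/s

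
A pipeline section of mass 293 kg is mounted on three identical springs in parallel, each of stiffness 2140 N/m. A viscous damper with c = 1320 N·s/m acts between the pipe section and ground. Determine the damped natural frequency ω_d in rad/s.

4.10 rad/s

Parallel springs add: k_eq = 3 × 2140 = 6420 N/m.
ω_n = √(k_eq/m) = √(6420/293) = 4.681 rad/s.
Critical damping c_c = 2√(k_eq·m) = 2√(6420 × 293) = 2743 N·s/m, so ζ = c/c_c = 1320/2743 = 0.4812.
ω_d = ω_n√(1 − ζ²) = 4.681 × √(1 − 0.232) = 4.103 rad/s.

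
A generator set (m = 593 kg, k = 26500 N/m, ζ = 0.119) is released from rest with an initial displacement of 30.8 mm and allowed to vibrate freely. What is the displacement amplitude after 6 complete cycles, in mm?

0.336 mm

Logarithmic decrement δ = 2πζ/√(1 − ζ²) = 2π × 0.1190/√(1 − 0.0142) = 0.7531.
After n cycles, x_n/x₀ = e^(−nδ), so x_6 = 30.8 × e^(−6 × 0.7531) = 30.8 × 0.01091 = 0.3360 mm.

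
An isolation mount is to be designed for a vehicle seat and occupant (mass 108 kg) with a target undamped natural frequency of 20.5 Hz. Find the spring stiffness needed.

ω_n = 2πf_n = 2π × 20.5 = 128.8 rad/s.
k = m·ω_n² = 108 × 128.8² = 108 × 16590 = 1792000 N/m.

1790000 N/m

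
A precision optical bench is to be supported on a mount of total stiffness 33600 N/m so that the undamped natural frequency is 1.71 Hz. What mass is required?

ω_n = 2πf_n = 2π × 1.71 = 10.74 rad/s.
m = k/ω_n² = 33600/10.74² = 33600/115.4 = 291.1 kg.

291 kg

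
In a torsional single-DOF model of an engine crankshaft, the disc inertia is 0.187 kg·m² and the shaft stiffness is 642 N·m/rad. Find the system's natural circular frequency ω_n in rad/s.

58.6 rad/s

ω_n = √(k_t/J) = √(642/0.187) = √3433 = 58.59 rad/s.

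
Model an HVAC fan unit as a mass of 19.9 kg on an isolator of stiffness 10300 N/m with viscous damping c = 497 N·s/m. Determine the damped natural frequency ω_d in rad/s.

19.0 rad/s

ω_n = √(k/m) = √(10300/19.9) = 22.75 rad/s.
Critical damping c_c = 2√(k·m) = 2√(10300 × 19.9) = 905.5 N·s/m, so ζ = c/c_c = 497/905.5 = 0.5489.
ω_d = ω_n√(1 − ζ²) = 22.75 × √(1 − 0.301) = 19.02 rad/s.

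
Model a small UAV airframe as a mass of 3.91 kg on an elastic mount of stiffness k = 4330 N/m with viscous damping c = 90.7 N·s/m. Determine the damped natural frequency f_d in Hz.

4.96 Hz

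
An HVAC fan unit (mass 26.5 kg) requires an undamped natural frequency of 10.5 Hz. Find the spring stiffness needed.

ω_n = 2πf_n = 2π × 10.5 = 65.97 rad/s.
k = m·ω_n² = 26.5 × 65.97² = 26.5 × 4352 = 115300 N/m.

115000 N/m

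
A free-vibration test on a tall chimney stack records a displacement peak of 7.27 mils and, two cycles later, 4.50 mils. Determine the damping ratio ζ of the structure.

Logarithmic decrement δ = (1/n)·ln(x₀/x_n) = (1/2)·ln(7.27/4.50) = (1/2)·ln(1.616) = 0.2398.
ζ = δ/√(4π² + δ²) = 0.2398/√(39.48 + 0.0575) = 0.2398/6.288 = 0.03814.

0.0381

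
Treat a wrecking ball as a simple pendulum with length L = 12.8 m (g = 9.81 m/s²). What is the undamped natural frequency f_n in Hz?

For a simple pendulum ω_n = √(g/L) = √(9.81/12.8) = √0.7664 = 0.8754 rad/s.
f_n = ω_n/(2π) = 0.8754/6.283 = 0.1393 Hz.

0.139 Hz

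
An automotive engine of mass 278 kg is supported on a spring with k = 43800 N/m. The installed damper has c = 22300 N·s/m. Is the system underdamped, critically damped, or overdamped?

overdamped

c_c = 2√(k·m) = 6979 N·s/m; ζ = c/c_c = 22300/6979 = 3.20.
Since ζ > 1 the system is overdamped.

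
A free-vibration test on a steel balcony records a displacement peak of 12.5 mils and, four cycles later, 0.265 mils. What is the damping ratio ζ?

0.152

Logarithmic decrement δ = (1/n)·ln(x₀/x_n) = (1/4)·ln(12.5/0.265) = (1/4)·ln(47.17) = 0.9634.
ζ = δ/√(4π² + δ²) = 0.9634/√(39.48 + 0.928) = 0.9634/6.357 = 0.1516.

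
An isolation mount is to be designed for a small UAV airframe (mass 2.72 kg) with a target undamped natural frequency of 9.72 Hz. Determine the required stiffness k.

ω_n = 2πf_n = 2π × 9.72 = 61.07 rad/s.
k = m·ω_n² = 2.72 × 61.07² = 2.72 × 3730 = 10150 N/m.

10100 N/m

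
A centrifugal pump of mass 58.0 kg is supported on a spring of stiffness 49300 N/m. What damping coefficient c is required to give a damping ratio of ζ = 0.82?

2770 N·s/m

c_c = 2√(k·m) = 2√(49300 × 58.0) = 3382 N·s/m.
c = ζ·c_c = 0.82 × 3382 = 2773 N·s/m.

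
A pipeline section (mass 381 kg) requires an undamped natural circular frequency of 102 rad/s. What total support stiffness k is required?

3960000 N/m

k = m·ω_n² = 381 × 102.0² = 381 × 10400 = 3964000 N/m.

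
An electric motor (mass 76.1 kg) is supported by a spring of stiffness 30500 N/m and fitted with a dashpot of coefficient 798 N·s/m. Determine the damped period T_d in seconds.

0.325 s

ω_n = √(k/m) = √(30500/76.1) = 20.02 rad/s.
Critical damping c_c = 2√(k·m) = 2√(30500 × 76.1) = 3047 N·s/m, so ζ = c/c_c = 798/3047 = 0.2619.
ω_d = ω_n√(1 − ζ²) = 20.02 × √(1 − 0.0686) = 19.32 rad/s.
T_d = 2π/ω_d = 0.3252 s.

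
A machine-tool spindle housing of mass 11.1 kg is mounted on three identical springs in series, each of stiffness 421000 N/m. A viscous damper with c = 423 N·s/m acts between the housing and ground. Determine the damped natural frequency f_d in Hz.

17.6 Hz

Series springs: 1/k_eq = 3/421000, so k_eq = 421000/3 = 140300 N/m.
ω_n = √(k_eq/m) = √(140300/11.1) = 112.4 rad/s.
Critical damping c_c = 2√(k_eq·m) = 2√(140300 × 11.1) = 2496 N·s/m, so ζ = c/c_c = 423/2496 = 0.1695.
ω_d = ω_n√(1 − ζ²) = 112.4 × √(1 − 0.0287) = 110.8 rad/s.
f_d = ω_d/(2π) = 17.64 Hz.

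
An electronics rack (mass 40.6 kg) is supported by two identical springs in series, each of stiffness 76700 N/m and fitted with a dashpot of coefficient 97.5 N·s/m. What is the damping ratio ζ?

0.0391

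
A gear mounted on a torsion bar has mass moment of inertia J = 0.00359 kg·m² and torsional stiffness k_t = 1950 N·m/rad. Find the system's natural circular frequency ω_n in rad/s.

737 rad/s

ω_n = √(k_t/J) = √(1950/0.00359) = √543200 = 737.0 rad/s.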